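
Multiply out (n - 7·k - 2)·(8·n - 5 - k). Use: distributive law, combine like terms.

(n - 7·k - 2)·(8·n - 5 - k)
= 8·n^2 - 5·n - k·n - 56·k·n + 35·k + 7·k^2 - 16·n + 10 + 2·k    [distributive law]
= 8·n^2 - 21·n - 57·k·n + 37·k + 7·k^2 + 10    [combine like terms]

8·n^2 - 21·n - 57·k·n + 37·k + 7·k^2 + 10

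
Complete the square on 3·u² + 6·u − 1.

3·u² + 6·u − 1
= 3(u² + 2·u) − 1    [factor out 3 from the u-terms]
= 3(u² + 2·u + 1 − 1) − 1    [add and subtract 1 inside the bracket]
= 3(u + 1)² − 3 − 1    [perfect-square identity]
= 3(u + 1)² − 4    [combine constants]

3(u + 1)² − 4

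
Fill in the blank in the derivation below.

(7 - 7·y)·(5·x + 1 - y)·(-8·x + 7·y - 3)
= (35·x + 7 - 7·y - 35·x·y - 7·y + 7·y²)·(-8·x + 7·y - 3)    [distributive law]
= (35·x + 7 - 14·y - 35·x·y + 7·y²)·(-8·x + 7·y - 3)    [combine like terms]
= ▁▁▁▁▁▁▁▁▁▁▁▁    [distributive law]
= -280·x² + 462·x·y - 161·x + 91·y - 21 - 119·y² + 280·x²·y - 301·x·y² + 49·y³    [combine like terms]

Applying distributive law to the line above:

-280·x² + 245·x·y - 105·x - 56·x + 49·y - 21 + 112·x·y - 98·y² + 42·y + 280·x²·y - 245·x·y² + 105·x·y - 56·x·y² + 49·y³ - 21·y²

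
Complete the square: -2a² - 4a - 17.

-2a² - 4a - 17
= -2(a² + 2a) - 17    [factor out -2 from the a-terms]
= -2(a² + 2a + 1 - 1) - 17    [add and subtract 1 inside the bracket]
= -2(a + 1)² + 2 - 17    [perfect-square identity]
= -2(a + 1)² - 15    [combine constants]

-2(a + 1)² - 15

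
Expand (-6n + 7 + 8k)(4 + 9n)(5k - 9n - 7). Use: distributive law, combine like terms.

(-6n + 7 + 8k)(4 + 9n)(5k - 9n - 7)
= (-24n - 54n^2 + 28 + 63n + 32k + 72kn)(5k - 9n - 7)    [distributive law]
= (39n - 54n^2 + 28 + 32k + 72kn)(5k - 9n - 7)    [combine like terms]
= 195kn - 351n^2 - 273n - 270kn^2 + 486n^3 + 378n^2 + 140k - 252n - 196 + 160k^2 - 288kn - 224k + 360k^2n - 648kn^2 - 504kn    [distributive law]
= -597kn + 27n^2 - 525n - 918kn^2 + 486n^3 - 84k - 196 + 160k^2 + 360k^2n    [combine like terms]

-597kn + 27n^2 - 525n - 918kn^2 + 486n^3 - 84k - 196 + 160k^2 + 360k^2n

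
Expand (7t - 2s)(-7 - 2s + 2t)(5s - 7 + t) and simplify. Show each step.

(7t - 2s)(-7 - 2s + 2t)(5s - 7 + t)
= (-49t - 14st + 14t^2 + 14s + 4s^2 - 4st)(5s - 7 + t)    [distributive law]
= (-49t - 18st + 14t^2 + 14s + 4s^2)(5s - 7 + t)    [combine like terms]
= -245st + 343t - 49t^2 - 90s^2t + 126st - 18st^2 + 70st^2 - 98t^2 + 14t^3 + 70s^2 - 98s + 14st + 20s^3 - 28s^2 + 4s^2t    [distributive law]
= -105st + 343t - 147t^2 - 86s^2t + 52st^2 + 14t^3 + 42s^2 - 98s + 20s^3    [combine like terms]

-105st + 343t - 147t^2 - 86s^2t + 52st^2 + 14t^3 + 42s^2 - 98s + 20s^3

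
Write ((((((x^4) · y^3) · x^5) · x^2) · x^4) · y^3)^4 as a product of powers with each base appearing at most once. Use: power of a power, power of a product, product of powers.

((((((x^4) · y^3) · x^5) · x^2) · x^4) · y^3)^4
= ((((((x^4) · y^3) · x^5) · x^2) · x^4)^4) · ((y^3)^4)    [power of a product]
= ((((((x^4) · y^3) · x^5) · x^2)^4) · ((x^4)^4)) · ((y^3)^4)    [power of a product]
= ((((((x^4) · y^3) · x^5)^4) · ((x^2)^4)) · ((x^4)^4)) · ((y^3)^4)    [power of a product]
= ((((((x^4) · y^3)^4) · ((x^5)^4)) · ((x^2)^4)) · ((x^4)^4)) · ((y^3)^4)    [power of a product]
= ((((((x^4)^4) · ((y^3)^4)) · ((x^5)^4)) · ((x^2)^4)) · ((x^4)^4)) · ((y^3)^4)    [power of a product]
= (((((x^16) · ((y^3)^4)) · ((x^5)^4)) · ((x^2)^4)) · ((x^4)^4)) · ((y^3)^4)    [power of a power]
= ((((x^16 · y^12) · ((x^5)^4)) · ((x^2)^4)) · ((x^4)^4)) · ((y^3)^4)    [power of a power]
= ((((x^16 · y^12) · x^20) · ((x^2)^4)) · ((x^4)^4)) · ((y^3)^4)    [power of a power]
= ((((x^16 · y^12) · x^20) · x^8) · ((x^4)^4)) · ((y^3)^4)    [power of a power]
= ((((x^16 · y^12) · x^20) · x^8) · x^16) · ((y^3)^4)    [power of a power]
= ((((x^16 · y^12) · x^20) · x^8) · x^16) · y^12    [power of a power]
= x^60y^24    [product of powers]

x^60y^24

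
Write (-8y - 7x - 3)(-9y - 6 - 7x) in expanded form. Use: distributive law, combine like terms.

(-8y - 7x - 3)(-9y - 6 - 7x)
= 72y^2 + 48y + 56xy + 63xy + 42x + 49x^2 + 27y + 18 + 21x    [distributive law]
= 72y^2 + 75y + 119xy + 63x + 49x^2 + 18    [combine like terms]

72y^2 + 75y + 119xy + 63x + 49x^2 + 18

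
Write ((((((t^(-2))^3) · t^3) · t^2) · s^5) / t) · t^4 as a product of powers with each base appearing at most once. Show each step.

((((((t^(-2))^3) · t^3) · t^2) · s^5) / t) · t^4
= ((((t^(-6) · t^3) · t^2) · s^5) / t) · t^4    [power of a power]
= (((t^(-3) · t^2) · s^5) / t) · t^4    [product of powers]
= ((t^(-1) · s^5) / t) · t^4    [product of powers]
= s^5t^2    [quotient of powers; product of powers]

s^5t^2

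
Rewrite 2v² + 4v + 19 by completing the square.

2(v + 1)² + 17

2v² + 4v + 19
= 2(v² + 2v) + 19    [factor out 2 from the v-terms]
= 2(v² + 2v + 1 − 1) + 19    [add and subtract 1 inside the bracket]
= 2(v + 1)² − 2 + 19    [perfect-square identity]
= 2(v + 1)² + 17    [combine constants]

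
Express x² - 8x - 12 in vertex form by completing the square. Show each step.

x² - 8x - 12
= x² - 8x + 16 - 16 - 12    [add and subtract 16]
= (x - 4)² - 16 - 12    [perfect-square identity]
= (x - 4)² - 28    [combine constants]

(x - 4)² - 28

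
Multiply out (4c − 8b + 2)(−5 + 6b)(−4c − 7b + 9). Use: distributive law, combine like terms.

(4c − 8b + 2)(−5 + 6b)(−4c − 7b + 9)
= (−20c + 24bc + 40b − 48b² − 10 + 12b)(−4c − 7b + 9)    [distributive law]
= (−20c + 24bc + 52b − 48b² − 10)(−4c − 7b + 9)    [combine like terms]
= 80c² + 140bc − 180c − 96bc² − 168b²c + 216bc − 208bc − 364b² + 468b + 192b²c + 336b³ − 432b² + 40c + 70b − 90    [distributive law]
= 80c² + 148bc − 140c − 96bc² + 24b²c − 796b² + 538b + 336b³ − 90    [combine like terms]

80c² + 148bc − 140c − 96bc² + 24b²c − 796b² + 538b + 336b³ − 90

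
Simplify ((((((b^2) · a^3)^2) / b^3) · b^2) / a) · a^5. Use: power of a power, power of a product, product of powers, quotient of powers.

((((((b^2) · a^3)^2) / b^3) · b^2) / a) · a^5
= ((((((b^2)^2) · ((a^3)^2)) / b^3) · b^2) / a) · a^5    [power of a product]
= (((((b^4) · ((a^3)^2)) / b^3) · b^2) / a) · a^5    [power of a power]
= ((((b^4 · a^6) / b^3) · b^2) / a) · a^5    [power of a power]
= a^10b^3    [quotient of powers; product of powers]

a^10b^3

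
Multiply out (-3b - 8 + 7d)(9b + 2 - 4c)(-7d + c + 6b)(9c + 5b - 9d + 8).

(-3b - 8 + 7d)(9b + 2 - 4c)(-7d + c + 6b)(9c + 5b - 9d + 8)
= (-27b² - 6b + 12bc - 72b - 16 + 32c + 63bd + 14d - 28cd)(-7d + c + 6b)(9c + 5b - 9d + 8)    [distributive law]
= (-27b² - 78b + 12bc - 16 + 32c + 63bd + 14d - 28cd)(-7d + c + 6b)(9c + 5b - 9d + 8)    [combine like terms]
= (189b²d - 27b²c - 162b³ + 546bd - 78bc - 468b² - 84bcd + 12bc² + 72b²c + 112d - 16c - 96b - 224cd + 32c² + 192bc - 441bd² + 63bcd + 378b²d - 98d² + 14cd + 84bd + 196cd² - 28c²d - 168bcd)(9c + 5b - 9d + 8)    [distributive law]
= (567b²d + 45b²c - 162b³ + 630bd + 114bc - 468b² - 189bcd + 12bc² + 112d - 16c - 96b - 210cd + 32c² - 441bd² - 98d² + 196cd² - 28c²d)(9c + 5b - 9d + 8)    [combine like terms]
= 5103b²cd + 2835b³d - 5103b²d² + 4536b²d + 405b²c² + 225b³c - 405b²cd + 360b²c - 1458b³c - 810b⁴ + 1458b³d - 1296b³ + 5670bcd + 3150b²d - 5670bd² + 5040bd + 1026bc² + 570b²c - 1026bcd + 912bc - 4212b²c - 2340b³ + 4212b²d - 3744b² - 1701bc²d - 945b²cd + 1701bcd² - 1512bcd + 108bc³ + 60b²c² - 108bc²d + 96bc² + 1008cd + 560bd - 1008d² + 896d - 144c² - 80bc + 144cd - 128c - 864bc - 480b² + 864bd - 768b - 1890c²d - 1050bcd + 1890cd² - 1680cd + 288c³ + 160bc² - 288c²d + 256c² - 3969bcd² - 2205b²d² + 3969bd³ - 3528bd² - 882cd² - 490bd² + 882d³ - 784d² + 1764c²d² + 980bcd² - 1764cd³ + 1568cd² - 252c³d - 140bc²d + 252c²d² - 224c²d    [distributive law]
= 3753b²cd + 4293b³d - 7308b²d² + 11898b²d + 465b²c² - 1233b³c - 3282b²c - 810b⁴ - 3636b³ + 2082bcd - 9688bd² + 6464bd + 1282bc² - 32bc - 4224b² - 1949bc²d - 1288bcd² + 108bc³ - 528cd - 1792d² + 896d + 112c² - 128c - 768b - 2402c²d + 2576cd² + 288c³ + 3969bd³ + 882d³ + 2016c²d² - 1764cd³ - 252c³d    [combine like terms]

3753b²cd + 4293b³d - 7308b²d² + 11898b²d + 465b²c² - 1233b³c - 3282b²c - 810b⁴ - 3636b³ + 2082bcd - 9688bd² + 6464bd + 1282bc² - 32bc - 4224b² - 1949bc²d - 1288bcd² + 108bc³ - 528cd - 1792d² + 896d + 112c² - 128c - 768b - 2402c²d + 2576cd² + 288c³ + 3969bd³ + 882d³ + 2016c²d² - 1764cd³ - 252c³d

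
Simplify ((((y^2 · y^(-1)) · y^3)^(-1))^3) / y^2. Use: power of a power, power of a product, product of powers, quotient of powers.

y^(-14)

((((y^2 · y^(-1)) · y^3)^(-1))^3) / y^2
= (((y^2 · y^(-1)) · y^3)^(-3)) / y^2    [power of a power]
= (((y^2 · y^(-1))^(-3)) · ((y^3)^(-3))) / y^2    [power of a product]
= ((((y^2)^(-3)) · ((y^(-1))^(-3))) · ((y^3)^(-3))) / y^2    [power of a product]
= ((y^(-6) · ((y^(-1))^(-3))) · ((y^3)^(-3))) / y^2    [power of a power]
= ((y^(-6) · y^3) · ((y^3)^(-3))) / y^2    [power of a power]
= (y^(-3) · ((y^3)^(-3))) / y^2    [product of powers]
= (y^(-3) · y^(-9)) / y^2    [power of a power]
= y^(-12) / y^2    [product of powers]
= y^(-14)    [quotient of powers]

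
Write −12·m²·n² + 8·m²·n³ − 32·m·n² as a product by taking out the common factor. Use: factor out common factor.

−12·m²·n² + 8·m²·n³ − 32·m·n²
= 4(−3·m²·n² + 2·m²·n³ − 8·m·n²)    [factor out 4]
= 4·m·n²(−3·m + 2·m·n − 8)    [factor out m·n²]

4·m·n²(−3·m + 2·m·n − 8)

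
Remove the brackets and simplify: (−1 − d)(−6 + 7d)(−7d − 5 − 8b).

(−1 − d)(−6 + 7d)(−7d − 5 − 8b)
= (6 − 7d + 6d − 7d²)(−7d − 5 − 8b)    [distributive law]
= (6 − d − 7d²)(−7d − 5 − 8b)    [combine like terms]
= −42d − 30 − 48b + 7d² + 5d + 8bd + 49d³ + 35d² + 56bd²    [distributive law]
= −37d − 30 − 48b + 42d² + 8bd + 49d³ + 56bd²    [combine like terms]

−37d − 30 − 48b + 42d² + 8bd + 49d³ + 56bd²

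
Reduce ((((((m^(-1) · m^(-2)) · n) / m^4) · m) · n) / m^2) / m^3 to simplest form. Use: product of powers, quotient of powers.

m^(-11)·n^2

((((((m^(-1) · m^(-2)) · n) / m^4) · m) · n) / m^2) / m^3
= (((((m^(-3) · n) / m^4) · m) · n) / m^2) / m^3    [product of powers]
= m^(-11)·n^2    [quotient of powers; product of powers]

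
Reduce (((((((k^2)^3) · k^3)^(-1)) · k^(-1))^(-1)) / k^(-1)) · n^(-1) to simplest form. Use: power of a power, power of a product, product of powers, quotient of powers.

(((((((k^2)^3) · k^3)^(-1)) · k^(-1))^(-1)) / k^(-1)) · n^(-1)
= (((((((k^2)^3) · k^3)^(-1))^(-1)) · ((k^(-1))^(-1))) / k^(-1)) · n^(-1)    [power of a product]
= ((((((k^2)^3) · k^3)^1) · ((k^(-1))^(-1))) / k^(-1)) · n^(-1)    [power of a power]
= ((((((k^2)^3)^1) · ((k^3)^1)) · ((k^(-1))^(-1))) / k^(-1)) · n^(-1)    [power of a product]
= (((((k^2)^3) · ((k^3)^1)) · ((k^(-1))^(-1))) / k^(-1)) · n^(-1)    [power of a power]
= (((k^6 · ((k^3)^1)) · ((k^(-1))^(-1))) / k^(-1)) · n^(-1)    [power of a power]
= (((k^6 · k^3) · ((k^(-1))^(-1))) / k^(-1)) · n^(-1)    [power of a power]
= ((k^9 · ((k^(-1))^(-1))) / k^(-1)) · n^(-1)    [product of powers]
= ((k^9 · k) / k^(-1)) · n^(-1)    [power of a power]
= (k^10 / k^(-1)) · n^(-1)    [product of powers]
= k^11 · n^(-1)    [quotient of powers]
= k^11·n^(-1)    [rearrange]

k^11·n^(-1)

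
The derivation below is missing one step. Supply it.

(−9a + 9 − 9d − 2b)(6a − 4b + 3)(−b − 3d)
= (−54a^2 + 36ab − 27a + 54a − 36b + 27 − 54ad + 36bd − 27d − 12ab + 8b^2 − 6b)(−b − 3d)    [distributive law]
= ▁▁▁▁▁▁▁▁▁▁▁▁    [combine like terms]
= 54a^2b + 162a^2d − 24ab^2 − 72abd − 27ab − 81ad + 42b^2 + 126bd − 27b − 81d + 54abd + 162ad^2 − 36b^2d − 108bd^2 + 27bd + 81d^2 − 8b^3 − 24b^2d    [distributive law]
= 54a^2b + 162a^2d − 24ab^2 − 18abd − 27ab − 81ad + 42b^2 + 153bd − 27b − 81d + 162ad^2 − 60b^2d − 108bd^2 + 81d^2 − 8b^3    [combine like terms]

By combine like terms:

(−54a^2 + 24ab + 27a − 42b + 27 − 54ad + 36bd − 27d + 8b^2)(−b − 3d)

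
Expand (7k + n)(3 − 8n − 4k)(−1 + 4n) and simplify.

−21k + 144kn − 240kn^2 + 28k^2 − 112k^2n − 3n + 20n^2 − 32n^3

(7k + n)(3 − 8n − 4k)(−1 + 4n)
= (21k − 56kn − 28k^2 + 3n − 8n^2 − 4kn)(−1 + 4n)    [distributive law]
= (21k − 60kn − 28k^2 + 3n − 8n^2)(−1 + 4n)    [combine like terms]
= −21k + 84kn + 60kn − 240kn^2 + 28k^2 − 112k^2n − 3n + 12n^2 + 8n^2 − 32n^3    [distributive law]
= −21k + 144kn − 240kn^2 + 28k^2 − 112k^2n − 3n + 20n^2 − 32n^3    [combine like terms]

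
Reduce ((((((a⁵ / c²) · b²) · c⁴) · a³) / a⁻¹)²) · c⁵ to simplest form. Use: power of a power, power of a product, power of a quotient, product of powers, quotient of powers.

((((((a⁵ / c²) · b²) · c⁴) · a³) / a⁻¹)²) · c⁵
= ((((((a⁵ / c²) · b²) · c⁴) · a³)²) / ((a⁻¹)²)) · c⁵    [power of a quotient]
= ((((((a⁵ / c²) · b²) · c⁴)²) · ((a³)²)) / ((a⁻¹)²)) · c⁵    [power of a product]
= ((((((a⁵ / c²) · b²)²) · ((c⁴)²)) · ((a³)²)) / ((a⁻¹)²)) · c⁵    [power of a product]
= ((((((a⁵ / c²)²) · ((b²)²)) · ((c⁴)²)) · ((a³)²)) / ((a⁻¹)²)) · c⁵    [power of a product]
= (((((((a⁵)²) / ((c²)²)) · ((b²)²)) · ((c⁴)²)) · ((a³)²)) / ((a⁻¹)²)) · c⁵    [power of a quotient]
= (((((a¹⁰ / ((c²)²)) · ((b²)²)) · ((c⁴)²)) · ((a³)²)) / ((a⁻¹)²)) · c⁵    [power of a power]
= (((((a¹⁰ / c⁴) · ((b²)²)) · ((c⁴)²)) · ((a³)²)) / ((a⁻¹)²)) · c⁵    [power of a power]
= (((((a¹⁰ / c⁴) · b⁴) · ((c⁴)²)) · ((a³)²)) / ((a⁻¹)²)) · c⁵    [power of a power]
= (((((a¹⁰ / c⁴) · b⁴) · c⁸) · ((a³)²)) / ((a⁻¹)²)) · c⁵    [power of a power]
= (((((a¹⁰ / c⁴) · b⁴) · c⁸) · a⁶) / ((a⁻¹)²)) · c⁵    [power of a power]
= (((((a¹⁰ / c⁴) · b⁴) · c⁸) · a⁶) / a⁻²) · c⁵    [power of a power]
= a¹⁸b⁴c⁹    [quotient of powers; product of powers]

a¹⁸b⁴c⁹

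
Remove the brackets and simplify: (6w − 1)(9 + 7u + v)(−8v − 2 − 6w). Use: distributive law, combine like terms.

(6w − 1)(9 + 7u + v)(−8v − 2 − 6w)
= (54w + 42uw + 6vw − 9 − 7u − v)(−8v − 2 − 6w)    [distributive law]
= −432vw − 108w − 324w² − 336uvw − 84uw − 252uw² − 48v²w − 12vw − 36vw² + 72v + 18 + 54w + 56uv + 14u + 42uw + 8v² + 2v + 6vw    [distributive law]
= −438vw − 54w − 324w² − 336uvw − 42uw − 252uw² − 48v²w − 36vw² + 74v + 18 + 56uv + 14u + 8v²    [combine like terms]

−438vw − 54w − 324w² − 336uvw − 42uw − 252uw² − 48v²w − 36vw² + 74v + 18 + 56uv + 14u + 8v²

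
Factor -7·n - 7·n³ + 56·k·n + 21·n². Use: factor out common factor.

-7·n - 7·n³ + 56·k·n + 21·n²
= 7(-n - n³ + 8·k·n + 3·n²)    [factor out 7]
= 7·n(-1 - n² + 8·k + 3·n)    [factor out n]

7·n(-1 - n² + 8·k + 3·n)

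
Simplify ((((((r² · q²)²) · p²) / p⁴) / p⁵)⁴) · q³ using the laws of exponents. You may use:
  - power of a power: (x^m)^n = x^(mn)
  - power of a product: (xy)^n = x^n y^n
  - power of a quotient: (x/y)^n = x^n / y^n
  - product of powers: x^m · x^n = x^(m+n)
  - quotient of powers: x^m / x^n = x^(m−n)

((((((r² · q²)²) · p²) / p⁴) / p⁵)⁴) · q³
= ((((((r² · q²)²) · p²) / p⁴)⁴) / ((p⁵)⁴)) · q³    [power of a quotient]
= ((((((r² · q²)²) · p²)⁴) / ((p⁴)⁴)) / ((p⁵)⁴)) · q³    [power of a quotient]
= ((((((r² · q²)²)⁴) · ((p²)⁴)) / ((p⁴)⁴)) / ((p⁵)⁴)) · q³    [power of a product]
= (((((r² · q²)⁸) · ((p²)⁴)) / ((p⁴)⁴)) / ((p⁵)⁴)) · q³    [power of a power]
= ((((((r²)⁸) · ((q²)⁸)) · ((p²)⁴)) / ((p⁴)⁴)) / ((p⁵)⁴)) · q³    [power of a product]
= ((((r¹⁶ · ((q²)⁸)) · ((p²)⁴)) / ((p⁴)⁴)) / ((p⁵)⁴)) · q³    [power of a power]
= ((((r¹⁶ · q¹⁶) · ((p²)⁴)) / ((p⁴)⁴)) / ((p⁵)⁴)) · q³    [power of a power]
= ((((r¹⁶ · q¹⁶) · p⁸) / ((p⁴)⁴)) / ((p⁵)⁴)) · q³    [power of a power]
= ((((r¹⁶ · q¹⁶) · p⁸) / p¹⁶) / ((p⁵)⁴)) · q³    [power of a power]
= ((((r¹⁶ · q¹⁶) · p⁸) / p¹⁶) / p²⁰) · q³    [power of a power]
= p⁻²⁸q¹⁹r¹⁶    [quotient of powers; product of powers]

p⁻²⁸q¹⁹r¹⁶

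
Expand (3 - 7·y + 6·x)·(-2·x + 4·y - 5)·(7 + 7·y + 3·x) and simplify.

-297·x + 155·x·y - 192·x^2 + 224·y + 133·y^2 - 105 + 182·x·y^2 + 30·x^2·y - 196·y^3 - 36·x^3

(3 - 7·y + 6·x)·(-2·x + 4·y - 5)·(7 + 7·y + 3·x)
= (-6·x + 12·y - 15 + 14·x·y - 28·y^2 + 35·y - 12·x^2 + 24·x·y - 30·x)·(7 + 7·y + 3·x)    [distributive law]
= (-36·x + 47·y - 15 + 38·x·y - 28·y^2 - 12·x^2)·(7 + 7·y + 3·x)    [combine like terms]
= -252·x - 252·x·y - 108·x^2 + 329·y + 329·y^2 + 141·x·y - 105 - 105·y - 45·x + 266·x·y + 266·x·y^2 + 114·x^2·y - 196·y^2 - 196·y^3 - 84·x·y^2 - 84·x^2 - 84·x^2·y - 36·x^3    [distributive law]
= -297·x + 155·x·y - 192·x^2 + 224·y + 133·y^2 - 105 + 182·x·y^2 + 30·x^2·y - 196·y^3 - 36·x^3    [combine like terms]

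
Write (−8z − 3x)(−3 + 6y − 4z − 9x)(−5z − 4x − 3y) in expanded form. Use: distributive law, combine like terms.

−120z^2 − 141xz − 72yz + 144yz^2 + 30xyz + 144y^2z − 160z^3 − 548xz^2 − 471x^2z − 36x^2 − 27xy − 9x^2y + 54xy^2 − 108x^3

(−8z − 3x)(−3 + 6y − 4z − 9x)(−5z − 4x − 3y)
= (24z − 48yz + 32z^2 + 72xz + 9x − 18xy + 12xz + 27x^2)(−5z − 4x − 3y)    [distributive law]
= (24z − 48yz + 32z^2 + 84xz + 9x − 18xy + 27x^2)(−5z − 4x − 3y)    [combine like terms]
= −120z^2 − 96xz − 72yz + 240yz^2 + 192xyz + 144y^2z − 160z^3 − 128xz^2 − 96yz^2 − 420xz^2 − 336x^2z − 252xyz − 45xz − 36x^2 − 27xy + 90xyz + 72x^2y + 54xy^2 − 135x^2z − 108x^3 − 81x^2y    [distributive law]
= −120z^2 − 141xz − 72yz + 144yz^2 + 30xyz + 144y^2z − 160z^3 − 548xz^2 − 471x^2z − 36x^2 − 27xy − 9x^2y + 54xy^2 − 108x^3    [combine like terms]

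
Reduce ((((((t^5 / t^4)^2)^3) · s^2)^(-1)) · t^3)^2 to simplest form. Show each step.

s^(-4)t^(-6)

((((((t^5 / t^4)^2)^3) · s^2)^(-1)) · t^3)^2
= ((((((t^5 / t^4)^2)^3) · s^2)^(-1))^2) · ((t^3)^2)    [power of a product]
= (((((t^5 / t^4)^2)^3) · s^2)^(-2)) · ((t^3)^2)    [power of a power]
= (((((t^5 / t^4)^2)^3)^(-2)) · ((s^2)^(-2))) · ((t^3)^2)    [power of a product]
= ((((t^5 / t^4)^2)^(-6)) · ((s^2)^(-2))) · ((t^3)^2)    [power of a power]
= (((t^5 / t^4)^(-12)) · ((s^2)^(-2))) · ((t^3)^2)    [power of a power]
= ((((t^5)^(-12)) / ((t^4)^(-12))) · ((s^2)^(-2))) · ((t^3)^2)    [power of a quotient]
= ((t^(-60) / ((t^4)^(-12))) · ((s^2)^(-2))) · ((t^3)^2)    [power of a power]
= ((t^(-60) / t^(-48)) · ((s^2)^(-2))) · ((t^3)^2)    [power of a power]
= (t^(-12) · ((s^2)^(-2))) · ((t^3)^2)    [quotient of powers]
= (t^(-12) · s^(-4)) · ((t^3)^2)    [power of a power]
= (t^(-12) · s^(-4)) · t^6    [power of a power]
= s^(-4)t^(-6)    [product of powers]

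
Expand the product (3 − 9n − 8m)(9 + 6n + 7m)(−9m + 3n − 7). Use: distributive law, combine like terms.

(3 − 9n − 8m)(9 + 6n + 7m)(−9m + 3n − 7)
= (27 + 18n + 21m − 81n − 54n² − 63mn − 72m − 48mn − 56m²)(−9m + 3n − 7)    [distributive law]
= (27 − 63n − 51m − 54n² − 111mn − 56m²)(−9m + 3n − 7)    [combine like terms]
= −243m + 81n − 189 + 567mn − 189n² + 441n + 459m² − 153mn + 357m + 486mn² − 162n³ + 378n² + 999m²n − 333mn² + 777mn + 504m³ − 168m²n + 392m²    [distributive law]
= 114m + 522n − 189 + 1191mn + 189n² + 851m² + 153mn² − 162n³ + 831m²n + 504m³    [combine like terms]

114m + 522n − 189 + 1191mn + 189n² + 851m² + 153mn² − 162n³ + 831m²n + 504m³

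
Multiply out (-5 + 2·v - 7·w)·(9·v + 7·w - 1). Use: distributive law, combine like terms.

(-5 + 2·v - 7·w)·(9·v + 7·w - 1)
= -45·v - 35·w + 5 + 18·v^2 + 14·v·w - 2·v - 63·v·w - 49·w^2 + 7·w    [distributive law]
= -47·v - 28·w + 5 + 18·v^2 - 49·v·w - 49·w^2    [combine like terms]

-47·v - 28·w + 5 + 18·v^2 - 49·v·w - 49·w^2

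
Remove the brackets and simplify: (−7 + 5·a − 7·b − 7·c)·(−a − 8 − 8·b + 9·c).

(−7 + 5·a − 7·b − 7·c)·(−a − 8 − 8·b + 9·c)
= 7·a + 56 + 56·b − 63·c − 5·a² − 40·a − 40·a·b + 45·a·c + 7·a·b + 56·b + 56·b² − 63·b·c + 7·a·c + 56·c + 56·b·c − 63·c²    [distributive law]
= −33·a + 56 + 112·b − 7·c − 5·a² − 33·a·b + 52·a·c + 56·b² − 7·b·c − 63·c²    [combine like terms]

−33·a + 56 + 112·b − 7·c − 5·a² − 33·a·b + 52·a·c + 56·b² − 7·b·c − 63·c²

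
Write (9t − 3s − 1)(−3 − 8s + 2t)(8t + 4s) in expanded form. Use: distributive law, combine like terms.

−232t^2 + 20st − 552st^2 − 120s^2t + 144t^3 + 68s^2 + 96s^3 + 24t + 12s

(9t − 3s − 1)(−3 − 8s + 2t)(8t + 4s)
= (−27t − 72st + 18t^2 + 9s + 24s^2 − 6st + 3 + 8s − 2t)(8t + 4s)    [distributive law]
= (−29t − 78st + 18t^2 + 17s + 24s^2 + 3)(8t + 4s)    [combine like terms]
= −232t^2 − 116st − 624st^2 − 312s^2t + 144t^3 + 72st^2 + 136st + 68s^2 + 192s^2t + 96s^3 + 24t + 12s    [distributive law]
= −232t^2 + 20st − 552st^2 − 120s^2t + 144t^3 + 68s^2 + 96s^3 + 24t + 12s    [combine like terms]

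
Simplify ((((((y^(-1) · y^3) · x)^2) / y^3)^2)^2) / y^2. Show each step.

((((((y^(-1) · y^3) · x)^2) / y^3)^2)^2) / y^2
= (((((y^(-1) · y^3) · x)^2) / y^3)^4) / y^2    [power of a power]
= (((((y^(-1) · y^3) · x)^2)^4) / ((y^3)^4)) / y^2    [power of a quotient]
= ((((y^(-1) · y^3) · x)^8) / ((y^3)^4)) / y^2    [power of a power]
= ((((y^(-1) · y^3)^8) · (x^8)) / ((y^3)^4)) / y^2    [power of a product]
= (((((y^(-1))^8) · ((y^3)^8)) · (x^8)) / ((y^3)^4)) / y^2    [power of a product]
= (((y^(-8) · ((y^3)^8)) · (x^8)) / ((y^3)^4)) / y^2    [power of a power]
= (((y^(-8) · y^24) · (x^8)) / ((y^3)^4)) / y^2    [power of a power]
= ((y^16 · (x^8)) / ((y^3)^4)) / y^2    [product of powers]
= ((y^16 · x^8) / y^12) / y^2    [power of a power]
= x^8·y^2    [quotient of powers; product of powers]

x^8·y^2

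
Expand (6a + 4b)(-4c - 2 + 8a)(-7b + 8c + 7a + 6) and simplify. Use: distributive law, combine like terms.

(6a + 4b)(-4c - 2 + 8a)(-7b + 8c + 7a + 6)
= (-24ac - 12a + 48a² - 16bc - 8b + 32ab)(-7b + 8c + 7a + 6)    [distributive law]
= 168abc - 192ac² - 168a²c - 144ac + 84ab - 96ac - 84a² - 72a - 336a²b + 384a²c + 336a³ + 288a² + 112b²c - 128bc² - 112abc - 96bc + 56b² - 64bc - 56ab - 48b - 224ab² + 256abc + 224a²b + 192ab    [distributive law]
= 312abc - 192ac² + 216a²c - 240ac + 220ab + 204a² - 72a - 112a²b + 336a³ + 112b²c - 128bc² - 160bc + 56b² - 48b - 224ab²    [combine like terms]

312abc - 192ac² + 216a²c - 240ac + 220ab + 204a² - 72a - 112a²b + 336a³ + 112b²c - 128bc² - 160bc + 56b² - 48b - 224ab²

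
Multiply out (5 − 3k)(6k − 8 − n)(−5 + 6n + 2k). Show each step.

(5 − 3k)(6k − 8 − n)(−5 + 6n + 2k)
= (30k − 40 − 5n − 18k² + 24k + 3kn)(−5 + 6n + 2k)    [distributive law]
= (54k − 40 − 5n − 18k² + 3kn)(−5 + 6n + 2k)    [combine like terms]
= −270k + 324kn + 108k² + 200 − 240n − 80k + 25n − 30n² − 10kn + 90k² − 108k²n − 36k³ − 15kn + 18kn² + 6k²n    [distributive law]
= −350k + 299kn + 198k² + 200 − 215n − 30n² − 102k²n − 36k³ + 18kn²    [combine like terms]

−350k + 299kn + 198k² + 200 − 215n − 30n² − 102k²n − 36k³ + 18kn²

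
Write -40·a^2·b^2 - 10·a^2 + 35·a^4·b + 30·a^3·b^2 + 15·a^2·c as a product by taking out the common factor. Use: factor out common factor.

5·a^2(-8·b^2 - 2 + 7·a^2·b + 6·a·b^2 + 3·c)

-40·a^2·b^2 - 10·a^2 + 35·a^4·b + 30·a^3·b^2 + 15·a^2·c
= 5(-8·a^2·b^2 - 2·a^2 + 7·a^4·b + 6·a^3·b^2 + 3·a^2·c)    [factor out 5]
= 5·a^2(-8·b^2 - 2 + 7·a^2·b + 6·a·b^2 + 3·c)    [factor out a^2]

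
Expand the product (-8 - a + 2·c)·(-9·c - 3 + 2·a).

(-8 - a + 2·c)·(-9·c - 3 + 2·a)
= 72·c + 24 - 16·a + 9·a·c + 3·a - 2·a² - 18·c² - 6·c + 4·a·c    [distributive law]
= 66·c + 24 - 13·a + 13·a·c - 2·a² - 18·c²    [combine like terms]

66·c + 24 - 13·a + 13·a·c - 2·a² - 18·c²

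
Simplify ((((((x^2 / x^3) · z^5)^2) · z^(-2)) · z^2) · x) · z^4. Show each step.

((((((x^2 / x^3) · z^5)^2) · z^(-2)) · z^2) · x) · z^4
= ((((((x^2 / x^3)^2) · ((z^5)^2)) · z^(-2)) · z^2) · x) · z^4    [power of a product]
= (((((((x^2)^2) / ((x^3)^2)) · ((z^5)^2)) · z^(-2)) · z^2) · x) · z^4    [power of a quotient]
= (((((x^4 / ((x^3)^2)) · ((z^5)^2)) · z^(-2)) · z^2) · x) · z^4    [power of a power]
= (((((x^4 / x^6) · ((z^5)^2)) · z^(-2)) · z^2) · x) · z^4    [power of a power]
= ((((x^(-2) · ((z^5)^2)) · z^(-2)) · z^2) · x) · z^4    [quotient of powers]
= ((((x^(-2) · z^10) · z^(-2)) · z^2) · x) · z^4    [power of a power]
= x^(-1)z^14    [product of powers]

x^(-1)z^14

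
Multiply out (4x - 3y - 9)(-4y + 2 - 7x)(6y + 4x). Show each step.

78xy^2 - 148x^2y + 546xy + 284x^2 - 112x^3 + 72y^3 + 180y^2 - 108y - 72x

(4x - 3y - 9)(-4y + 2 - 7x)(6y + 4x)
= (-16xy + 8x - 28x^2 + 12y^2 - 6y + 21xy + 36y - 18 + 63x)(6y + 4x)    [distributive law]
= (5xy + 71x - 28x^2 + 12y^2 + 30y - 18)(6y + 4x)    [combine like terms]
= 30xy^2 + 20x^2y + 426xy + 284x^2 - 168x^2y - 112x^3 + 72y^3 + 48xy^2 + 180y^2 + 120xy - 108y - 72x    [distributive law]
= 78xy^2 - 148x^2y + 546xy + 284x^2 - 112x^3 + 72y^3 + 180y^2 - 108y - 72x    [combine like terms]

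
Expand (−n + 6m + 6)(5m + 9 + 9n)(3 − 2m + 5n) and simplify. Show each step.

477mn + 52m^2n + 263mn^2 + 405n + 198n^2 − 45n^3 − 78m^2 − 60m^3 + 144m + 162

(−n + 6m + 6)(5m + 9 + 9n)(3 − 2m + 5n)
= (−5mn − 9n − 9n^2 + 30m^2 + 54m + 54mn + 30m + 54 + 54n)(3 − 2m + 5n)    [distributive law]
= (49mn + 45n − 9n^2 + 30m^2 + 84m + 54)(3 − 2m + 5n)    [combine like terms]
= 147mn − 98m^2n + 245mn^2 + 135n − 90mn + 225n^2 − 27n^2 + 18mn^2 − 45n^3 + 90m^2 − 60m^3 + 150m^2n + 252m − 168m^2 + 420mn + 162 − 108m + 270n    [distributive law]
= 477mn + 52m^2n + 263mn^2 + 405n + 198n^2 − 45n^3 − 78m^2 − 60m^3 + 144m + 162    [combine like terms]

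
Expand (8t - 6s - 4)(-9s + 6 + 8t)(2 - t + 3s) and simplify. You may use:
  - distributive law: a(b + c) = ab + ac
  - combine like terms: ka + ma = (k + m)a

(8t - 6s - 4)(-9s + 6 + 8t)(2 - t + 3s)
= (-72st + 48t + 64t² + 54s² - 36s - 48st + 36s - 24 - 32t)(2 - t + 3s)    [distributive law]
= (-120st + 16t + 64t² + 54s² - 24)(2 - t + 3s)    [combine like terms]
= -240st + 120st² - 360s²t + 32t - 16t² + 48st + 128t² - 64t³ + 192st² + 108s² - 54s²t + 162s³ - 48 + 24t - 72s    [distributive law]
= -192st + 312st² - 414s²t + 56t + 112t² - 64t³ + 108s² + 162s³ - 48 - 72s    [combine like terms]

-192st + 312st² - 414s²t + 56t + 112t² - 64t³ + 108s² + 162s³ - 48 - 72s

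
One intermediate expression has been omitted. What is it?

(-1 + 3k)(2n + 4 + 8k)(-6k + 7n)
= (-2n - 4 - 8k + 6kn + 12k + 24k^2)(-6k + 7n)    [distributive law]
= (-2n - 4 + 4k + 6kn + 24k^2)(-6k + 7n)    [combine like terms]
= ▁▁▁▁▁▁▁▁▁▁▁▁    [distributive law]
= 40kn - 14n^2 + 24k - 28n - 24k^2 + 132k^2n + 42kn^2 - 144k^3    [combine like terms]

By distributive law:

12kn - 14n^2 + 24k - 28n - 24k^2 + 28kn - 36k^2n + 42kn^2 - 144k^3 + 168k^2n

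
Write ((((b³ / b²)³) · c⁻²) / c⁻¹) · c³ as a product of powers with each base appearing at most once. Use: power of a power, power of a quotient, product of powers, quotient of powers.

b³·c²

((((b³ / b²)³) · c⁻²) / c⁻¹) · c³
= (((((b³)³) / ((b²)³)) · c⁻²) / c⁻¹) · c³    [power of a quotient]
= (((b⁹ / ((b²)³)) · c⁻²) / c⁻¹) · c³    [power of a power]
= (((b⁹ / b⁶) · c⁻²) / c⁻¹) · c³    [power of a power]
= ((b³ · c⁻²) / c⁻¹) · c³    [quotient of powers]
= b³·c²    [quotient of powers; product of powers]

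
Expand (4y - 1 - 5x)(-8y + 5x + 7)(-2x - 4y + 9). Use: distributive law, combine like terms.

(4y - 1 - 5x)(-8y + 5x + 7)(-2x - 4y + 9)
= (-32y² + 20xy + 28y + 8y - 5x - 7 + 40xy - 25x² - 35x)(-2x - 4y + 9)    [distributive law]
= (-32y² + 60xy + 36y - 40x - 7 - 25x²)(-2x - 4y + 9)    [combine like terms]
= 64xy² + 128y³ - 288y² - 120x²y - 240xy² + 540xy - 72xy - 144y² + 324y + 80x² + 160xy - 360x + 14x + 28y - 63 + 50x³ + 100x²y - 225x²    [distributive law]
= -176xy² + 128y³ - 432y² - 20x²y + 628xy + 352y - 145x² - 346x - 63 + 50x³    [combine like terms]

-176xy² + 128y³ - 432y² - 20x²y + 628xy + 352y - 145x² - 346x - 63 + 50x³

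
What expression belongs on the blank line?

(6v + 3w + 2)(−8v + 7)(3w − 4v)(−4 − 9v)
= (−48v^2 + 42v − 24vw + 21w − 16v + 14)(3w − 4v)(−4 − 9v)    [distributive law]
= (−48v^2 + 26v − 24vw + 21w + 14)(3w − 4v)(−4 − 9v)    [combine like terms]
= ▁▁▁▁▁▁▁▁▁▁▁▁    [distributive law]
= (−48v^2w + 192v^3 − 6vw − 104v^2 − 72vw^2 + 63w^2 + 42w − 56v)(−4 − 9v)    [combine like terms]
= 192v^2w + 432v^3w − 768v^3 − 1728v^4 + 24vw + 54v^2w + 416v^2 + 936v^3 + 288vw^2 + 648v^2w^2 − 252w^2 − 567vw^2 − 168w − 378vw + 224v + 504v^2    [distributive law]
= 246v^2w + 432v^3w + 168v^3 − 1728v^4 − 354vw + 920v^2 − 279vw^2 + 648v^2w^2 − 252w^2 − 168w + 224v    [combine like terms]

By distributive law:

(−144v^2w + 192v^3 + 78vw − 104v^2 − 72vw^2 + 96v^2w + 63w^2 − 84vw + 42w − 56v)(−4 − 9v)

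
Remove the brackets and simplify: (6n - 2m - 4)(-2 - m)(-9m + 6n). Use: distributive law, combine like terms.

156mn - 72n^2 + 66m^2n - 36mn^2 - 72m^2 - 18m^3 - 72m + 48n

(6n - 2m - 4)(-2 - m)(-9m + 6n)
= (-12n - 6mn + 4m + 2m^2 + 8 + 4m)(-9m + 6n)    [distributive law]
= (-12n - 6mn + 8m + 2m^2 + 8)(-9m + 6n)    [combine like terms]
= 108mn - 72n^2 + 54m^2n - 36mn^2 - 72m^2 + 48mn - 18m^3 + 12m^2n - 72m + 48n    [distributive law]
= 156mn - 72n^2 + 66m^2n - 36mn^2 - 72m^2 - 18m^3 - 72m + 48n    [combine like terms]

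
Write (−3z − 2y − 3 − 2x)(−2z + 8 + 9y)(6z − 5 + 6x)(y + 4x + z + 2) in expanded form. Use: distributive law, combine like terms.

(−3z − 2y − 3 − 2x)(−2z + 8 + 9y)(6z − 5 + 6x)(y + 4x + z + 2)
= (6z^2 − 24z − 27yz + 4yz − 16y − 18y^2 + 6z − 24 − 27y + 4xz − 16x − 18xy)(6z − 5 + 6x)(y + 4x + z + 2)    [distributive law]
= (6z^2 − 18z − 23yz − 43y − 18y^2 − 24 + 4xz − 16x − 18xy)(6z − 5 + 6x)(y + 4x + z + 2)    [combine like terms]
= (36z^3 − 30z^2 + 36xz^2 − 108z^2 + 90z − 108xz − 138yz^2 + 115yz − 138xyz − 258yz + 215y − 258xy − 108y^2z + 90y^2 − 108xy^2 − 144z + 120 − 144x + 24xz^2 − 20xz + 24x^2z − 96xz + 80x − 96x^2 − 108xyz + 90xy − 108x^2y)(y + 4x + z + 2)    [distributive law]
= (36z^3 − 138z^2 + 60xz^2 − 54z − 224xz − 138yz^2 − 143yz − 246xyz + 215y − 168xy − 108y^2z + 90y^2 − 108xy^2 + 120 − 64x + 24x^2z − 96x^2 − 108x^2y)(y + 4x + z + 2)    [combine like terms]
= 36yz^3 + 144xz^3 + 36z^4 + 72z^3 − 138yz^2 − 552xz^2 − 138z^3 − 276z^2 + 60xyz^2 + 240x^2z^2 + 60xz^3 + 120xz^2 − 54yz − 216xz − 54z^2 − 108z − 224xyz − 896x^2z − 224xz^2 − 448xz − 138y^2z^2 − 552xyz^2 − 138yz^3 − 276yz^2 − 143y^2z − 572xyz − 143yz^2 − 286yz − 246xy^2z − 984x^2yz − 246xyz^2 − 492xyz + 215y^2 + 860xy + 215yz + 430y − 168xy^2 − 672x^2y − 168xyz − 336xy − 108y^3z − 432xy^2z − 108y^2z^2 − 216y^2z + 90y^3 + 360xy^2 + 90y^2z + 180y^2 − 108xy^3 − 432x^2y^2 − 108xy^2z − 216xy^2 + 120y + 480x + 120z + 240 − 64xy − 256x^2 − 64xz − 128x + 24x^2yz + 96x^3z + 24x^2z^2 + 48x^2z − 96x^2y − 384x^3 − 96x^2z − 192x^2 − 108x^2y^2 − 432x^3y − 108x^2yz − 216x^2y    [distributive law]
= −102yz^3 + 204xz^3 + 36z^4 − 66z^3 − 557yz^2 − 656xz^2 − 330z^2 − 738xyz^2 + 264x^2z^2 − 125yz − 728xz + 12z − 1456xyz − 944x^2z − 246y^2z^2 − 269y^2z − 786xy^2z − 1068x^2yz + 395y^2 + 460xy + 550y − 24xy^2 − 984x^2y − 108y^3z + 90y^3 − 108xy^3 − 540x^2y^2 + 352x + 240 − 448x^2 + 96x^3z − 384x^3 − 432x^3y    [combine like terms]

−102yz^3 + 204xz^3 + 36z^4 − 66z^3 − 557yz^2 − 656xz^2 − 330z^2 − 738xyz^2 + 264x^2z^2 − 125yz − 728xz + 12z − 1456xyz − 944x^2z − 246y^2z^2 − 269y^2z − 786xy^2z − 1068x^2yz + 395y^2 + 460xy + 550y − 24xy^2 − 984x^2y − 108y^3z + 90y^3 − 108xy^3 − 540x^2y^2 + 352x + 240 − 448x^2 + 96x^3z − 384x^3 − 432x^3y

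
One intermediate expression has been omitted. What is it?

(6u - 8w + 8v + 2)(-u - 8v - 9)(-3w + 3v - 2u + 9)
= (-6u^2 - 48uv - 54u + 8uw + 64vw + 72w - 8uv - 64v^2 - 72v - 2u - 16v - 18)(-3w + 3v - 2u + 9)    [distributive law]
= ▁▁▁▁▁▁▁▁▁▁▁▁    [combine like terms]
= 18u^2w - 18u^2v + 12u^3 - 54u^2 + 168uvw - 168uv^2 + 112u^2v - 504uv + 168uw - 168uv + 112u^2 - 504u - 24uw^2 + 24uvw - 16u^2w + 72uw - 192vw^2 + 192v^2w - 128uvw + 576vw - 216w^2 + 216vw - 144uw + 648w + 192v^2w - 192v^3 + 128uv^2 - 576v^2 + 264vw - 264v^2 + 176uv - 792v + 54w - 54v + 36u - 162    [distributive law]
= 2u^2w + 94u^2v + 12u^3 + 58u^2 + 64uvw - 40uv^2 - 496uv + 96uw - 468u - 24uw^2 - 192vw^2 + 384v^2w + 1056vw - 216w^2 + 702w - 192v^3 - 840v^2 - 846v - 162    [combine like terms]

After combine like terms, the bracketed line is:

(-6u^2 - 56uv - 56u + 8uw + 64vw + 72w - 64v^2 - 88v - 18)(-3w + 3v - 2u + 9)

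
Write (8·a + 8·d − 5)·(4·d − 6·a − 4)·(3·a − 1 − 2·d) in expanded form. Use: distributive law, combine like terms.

48·a^2·d − 136·a·d + 128·a·d^2 − 144·a^3 + 42·a^2 + 62·a + 72·d^2 − 64·d^3 + 12·d − 20

(8·a + 8·d − 5)·(4·d − 6·a − 4)·(3·a − 1 − 2·d)
= (32·a·d − 48·a^2 − 32·a + 32·d^2 − 48·a·d − 32·d − 20·d + 30·a + 20)·(3·a − 1 − 2·d)    [distributive law]
= (−16·a·d − 48·a^2 − 2·a + 32·d^2 − 52·d + 20)·(3·a − 1 − 2·d)    [combine like terms]
= −48·a^2·d + 16·a·d + 32·a·d^2 − 144·a^3 + 48·a^2 + 96·a^2·d − 6·a^2 + 2·a + 4·a·d + 96·a·d^2 − 32·d^2 − 64·d^3 − 156·a·d + 52·d + 104·d^2 + 60·a − 20 − 40·d    [distributive law]
= 48·a^2·d − 136·a·d + 128·a·d^2 − 144·a^3 + 42·a^2 + 62·a + 72·d^2 − 64·d^3 + 12·d − 20    [combine like terms]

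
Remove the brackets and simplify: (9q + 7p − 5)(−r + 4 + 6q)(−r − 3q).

(9q + 7p − 5)(−r + 4 + 6q)(−r − 3q)
= (−9qr + 36q + 54q^2 − 7pr + 28p + 42pq + 5r − 20 − 30q)(−r − 3q)    [distributive law]
= (−9qr + 6q + 54q^2 − 7pr + 28p + 42pq + 5r − 20)(−r − 3q)    [combine like terms]
= 9qr^2 + 27q^2r − 6qr − 18q^2 − 54q^2r − 162q^3 + 7pr^2 + 21pqr − 28pr − 84pq − 42pqr − 126pq^2 − 5r^2 − 15qr + 20r + 60q    [distributive law]
= 9qr^2 − 27q^2r − 21qr − 18q^2 − 162q^3 + 7pr^2 − 21pqr − 28pr − 84pq − 126pq^2 − 5r^2 + 20r + 60q    [combine like terms]

9qr^2 − 27q^2r − 21qr − 18q^2 − 162q^3 + 7pr^2 − 21pqr − 28pr − 84pq − 126pq^2 − 5r^2 + 20r + 60q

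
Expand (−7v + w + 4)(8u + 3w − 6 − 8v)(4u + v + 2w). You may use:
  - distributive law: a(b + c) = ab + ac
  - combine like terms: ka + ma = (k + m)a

−224u^2v + 168uv^2 − 220uvw + 83v^2w − 55vw^2 + 72uv + 10v^2 + 26vw + 56v^3 + 32u^2w + 28uw^2 + 6w^3 + 88uw + 12w^2 + 128u^2 − 96u − 24v − 48w

(−7v + w + 4)(8u + 3w − 6 − 8v)(4u + v + 2w)
= (−56uv − 21vw + 42v + 56v^2 + 8uw + 3w^2 − 6w − 8vw + 32u + 12w − 24 − 32v)(4u + v + 2w)    [distributive law]
= (−56uv − 29vw + 10v + 56v^2 + 8uw + 3w^2 + 6w + 32u − 24)(4u + v + 2w)    [combine like terms]
= −224u^2v − 56uv^2 − 112uvw − 116uvw − 29v^2w − 58vw^2 + 40uv + 10v^2 + 20vw + 224uv^2 + 56v^3 + 112v^2w + 32u^2w + 8uvw + 16uw^2 + 12uw^2 + 3vw^2 + 6w^3 + 24uw + 6vw + 12w^2 + 128u^2 + 32uv + 64uw − 96u − 24v − 48w    [distributive law]
= −224u^2v + 168uv^2 − 220uvw + 83v^2w − 55vw^2 + 72uv + 10v^2 + 26vw + 56v^3 + 32u^2w + 28uw^2 + 6w^3 + 88uw + 12w^2 + 128u^2 − 96u − 24v − 48w    [combine like terms]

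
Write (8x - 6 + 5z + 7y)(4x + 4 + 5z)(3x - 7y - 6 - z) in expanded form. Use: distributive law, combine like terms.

96x^3 - 140x^2y - 168x^2 + 148x^2z - 140xy - 120x - 398xz - 343xyz + 15xz^2 + 144 + 84z - 168yz - 140z^2 - 210yz^2 - 25z^3 - 196xy^2 - 196y^2 - 245y^2z

(8x - 6 + 5z + 7y)(4x + 4 + 5z)(3x - 7y - 6 - z)
= (32x^2 + 32x + 40xz - 24x - 24 - 30z + 20xz + 20z + 25z^2 + 28xy + 28y + 35yz)(3x - 7y - 6 - z)    [distributive law]
= (32x^2 + 8x + 60xz - 24 - 10z + 25z^2 + 28xy + 28y + 35yz)(3x - 7y - 6 - z)    [combine like terms]
= 96x^3 - 224x^2y - 192x^2 - 32x^2z + 24x^2 - 56xy - 48x - 8xz + 180x^2z - 420xyz - 360xz - 60xz^2 - 72x + 168y + 144 + 24z - 30xz + 70yz + 60z + 10z^2 + 75xz^2 - 175yz^2 - 150z^2 - 25z^3 + 84x^2y - 196xy^2 - 168xy - 28xyz + 84xy - 196y^2 - 168y - 28yz + 105xyz - 245y^2z - 210yz - 35yz^2    [distributive law]
= 96x^3 - 140x^2y - 168x^2 + 148x^2z - 140xy - 120x - 398xz - 343xyz + 15xz^2 + 144 + 84z - 168yz - 140z^2 - 210yz^2 - 25z^3 - 196xy^2 - 196y^2 - 245y^2z    [combine like terms]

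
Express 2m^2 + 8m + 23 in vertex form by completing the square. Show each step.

2(m + 2)^2 + 15

2m^2 + 8m + 23
= 2(m^2 + 4m) + 23    [factor out 2 from the m-terms]
= 2(m^2 + 4m + 4 − 4) + 23    [add and subtract 4 inside the bracket]
= 2(m + 2)^2 − 8 + 23    [perfect-square identity]
= 2(m + 2)^2 + 15    [combine constants]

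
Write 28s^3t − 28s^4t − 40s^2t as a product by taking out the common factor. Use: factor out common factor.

4s^2t(7s − 7s^2 − 10)

28s^3t − 28s^4t − 40s^2t
= 4(7s^3t − 7s^4t − 10s^2t)    [factor out 4]
= 4s^2t(7s − 7s^2 − 10)    [factor out s^2t]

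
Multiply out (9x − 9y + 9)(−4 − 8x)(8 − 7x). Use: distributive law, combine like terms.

−612x + 180x^2 + 504x^3 + 288y + 324xy − 504x^2y − 288

(9x − 9y + 9)(−4 − 8x)(8 − 7x)
= (−36x − 72x^2 + 36y + 72xy − 36 − 72x)(8 − 7x)    [distributive law]
= (−108x − 72x^2 + 36y + 72xy − 36)(8 − 7x)    [combine like terms]
= −864x + 756x^2 − 576x^2 + 504x^3 + 288y − 252xy + 576xy − 504x^2y − 288 + 252x    [distributive law]
= −612x + 180x^2 + 504x^3 + 288y + 324xy − 504x^2y − 288    [combine like terms]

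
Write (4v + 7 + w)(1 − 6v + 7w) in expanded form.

−38v − 24v^2 + 22vw + 7 + 50w + 7w^2

(4v + 7 + w)(1 − 6v + 7w)
= 4v − 24v^2 + 28vw + 7 − 42v + 49w + w − 6vw + 7w^2    [distributive law]
= −38v − 24v^2 + 22vw + 7 + 50w + 7w^2    [combine like terms]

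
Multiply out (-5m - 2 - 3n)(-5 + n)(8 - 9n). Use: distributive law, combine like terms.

(-5m - 2 - 3n)(-5 + n)(8 - 9n)
= (25m - 5mn + 10 - 2n + 15n - 3n^2)(8 - 9n)    [distributive law]
= (25m - 5mn + 10 + 13n - 3n^2)(8 - 9n)    [combine like terms]
= 200m - 225mn - 40mn + 45mn^2 + 80 - 90n + 104n - 117n^2 - 24n^2 + 27n^3    [distributive law]
= 200m - 265mn + 45mn^2 + 80 + 14n - 141n^2 + 27n^3    [combine like terms]

200m - 265mn + 45mn^2 + 80 + 14n - 141n^2 + 27n^3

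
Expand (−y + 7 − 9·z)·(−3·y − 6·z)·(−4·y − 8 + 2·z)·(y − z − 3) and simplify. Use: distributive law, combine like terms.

(−y + 7 − 9·z)·(−3·y − 6·z)·(−4·y − 8 + 2·z)·(y − z − 3)
= (3·y^2 + 6·y·z − 21·y − 42·z + 27·y·z + 54·z^2)·(−4·y − 8 + 2·z)·(y − z − 3)    [distributive law]
= (3·y^2 + 33·y·z − 21·y − 42·z + 54·z^2)·(−4·y − 8 + 2·z)·(y − z − 3)    [combine like terms]
= (−12·y^3 − 24·y^2 + 6·y^2·z − 132·y^2·z − 264·y·z + 66·y·z^2 + 84·y^2 + 168·y − 42·y·z + 168·y·z + 336·z − 84·z^2 − 216·y·z^2 − 432·z^2 + 108·z^3)·(y − z − 3)    [distributive law]
= (−12·y^3 + 60·y^2 − 126·y^2·z − 138·y·z − 150·y·z^2 + 168·y + 336·z − 516·z^2 + 108·z^3)·(y − z − 3)    [combine like terms]
= −12·y^4 + 12·y^3·z + 36·y^3 + 60·y^3 − 60·y^2·z − 180·y^2 − 126·y^3·z + 126·y^2·z^2 + 378·y^2·z − 138·y^2·z + 138·y·z^2 + 414·y·z − 150·y^2·z^2 + 150·y·z^3 + 450·y·z^2 + 168·y^2 − 168·y·z − 504·y + 336·y·z − 336·z^2 − 1008·z − 516·y·z^2 + 516·z^3 + 1548·z^2 + 108·y·z^3 − 108·z^4 − 324·z^3    [distributive law]
= −12·y^4 − 114·y^3·z + 96·y^3 + 180·y^2·z − 12·y^2 − 24·y^2·z^2 + 72·y·z^2 + 582·y·z + 258·y·z^3 − 504·y + 1212·z^2 − 1008·z + 192·z^3 − 108·z^4    [combine like terms]

−12·y^4 − 114·y^3·z + 96·y^3 + 180·y^2·z − 12·y^2 − 24·y^2·z^2 + 72·y·z^2 + 582·y·z + 258·y·z^3 − 504·y + 1212·z^2 − 1008·z + 192·z^3 − 108·z^4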